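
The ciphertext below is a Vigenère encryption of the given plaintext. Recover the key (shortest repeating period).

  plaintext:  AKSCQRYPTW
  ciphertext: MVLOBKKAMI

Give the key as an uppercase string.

  i= 0: M-A = 12 → M
  i= 1: V-K = 11 → L
  i= 2: L-S = 19 → T
  i= 3: O-C = 12 → M
  i= 4: B-Q = 11 → L
  i= 5: K-R = 19 → T
  i= 6: K-Y = 12 → M
  i= 7: A-P = 11 → L
  i= 8: M-T = 19 → T
  i= 9: I-W = 12 → M
  shifts repeat with period 3: MLT

MLT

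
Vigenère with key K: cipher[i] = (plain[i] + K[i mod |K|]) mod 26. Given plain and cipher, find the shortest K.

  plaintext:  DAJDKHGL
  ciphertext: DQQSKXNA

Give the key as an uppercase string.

  i= 0: D-D =  0 → A
  i= 1: Q-A = 16 → Q
  i= 2: Q-J =  7 → H
  i= 3: S-D = 15 → P
  i= 4: K-K =  0 → A
  i= 5: X-H = 16 → Q
  i= 6: N-G =  7 → H
  i= 7: A-L = 15 → P
  shifts repeat with period 4: AQHP

AQHP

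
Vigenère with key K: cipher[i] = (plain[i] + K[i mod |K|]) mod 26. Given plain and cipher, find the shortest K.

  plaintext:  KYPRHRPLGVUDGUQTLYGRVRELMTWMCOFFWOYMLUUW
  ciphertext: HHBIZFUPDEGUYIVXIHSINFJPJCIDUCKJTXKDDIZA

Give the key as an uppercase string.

  i= 0: H-K = 23 → X
  i= 1: H-Y =  9 → J
  i= 2: B-P = 12 → M
  i= 3: I-R = 17 → R
  i= 4: Z-H = 18 → S
  i= 5: F-R = 14 → O
  i= 6: U-P =  5 → F
  i= 7: P-L =  4 → E
  i= 8: D-G = 23 → X
  i= 9: E-V =  9 → J
  i=10: G-U = 12 → M
  i=11: U-D = 17 → R
  i=12: Y-G = 18 → S
  i=13: I-U = 14 → O
  i=14: V-Q =  5 → F
  i=15: X-T =  4 → E
  i=16: I-L = 23 → X
  i=17: H-Y =  9 → J
  i=18: S-G = 12 → M
  i=19: I-R = 17 → R
  i=20: N-V = 18 → S
  i=21: F-R = 14 → O
  i=22: J-E =  5 → F
  i=23: P-L =  4 → E
  i=24: J-M = 23 → X
  i=25: C-T =  9 → J
  i=26: I-W = 12 → M
  i=27: D-M = 17 → R
  i=28: U-C = 18 → S
  i=29: C-O = 14 → O
  i=30: K-F =  5 → F
  i=31: J-F =  4 → E
  i=32: T-W = 23 → X
  i=33: X-O =  9 → J
  i=34: K-Y = 12 → M
  i=35: D-M = 17 → R
  i=36: D-L = 18 → S
  i=37: I-U = 14 → O
  i=38: Z-U =  5 → F
  i=39: A-W =  4 → E
  shifts repeat with period 8: XJMRSOFE

XJMRSOFE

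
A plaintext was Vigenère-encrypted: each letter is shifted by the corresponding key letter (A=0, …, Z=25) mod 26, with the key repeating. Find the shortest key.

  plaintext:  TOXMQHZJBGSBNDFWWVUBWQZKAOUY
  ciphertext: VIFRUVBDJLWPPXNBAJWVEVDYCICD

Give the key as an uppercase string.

CUIFEO

  i= 0: V-T =  2 → C
  i= 1: I-O = 20 → U
  i= 2: F-X =  8 → I
  i= 3: R-M =  5 → F
  i= 4: U-Q =  4 → E
  i= 5: V-H = 14 → O
  i= 6: B-Z =  2 → C
  i= 7: D-J = 20 → U
  i= 8: J-B =  8 → I
  i= 9: L-G =  5 → F
  i=10: W-S =  4 → E
  i=11: P-B = 14 → O
  i=12: P-N =  2 → C
  i=13: X-D = 20 → U
  i=14: N-F =  8 → I
  i=15: B-W =  5 → F
  i=16: A-W =  4 → E
  i=17: J-V = 14 → O
  i=18: W-U =  2 → C
  i=19: V-B = 20 → U
  i=20: E-W =  8 → I
  i=21: V-Q =  5 → F
  i=22: D-Z =  4 → E
  i=23: Y-K = 14 → O
  i=24: C-A =  2 → C
  i=25: I-O = 20 → U
  i=26: C-U =  8 → I
  i=27: D-Y =  5 → F
  shifts repeat with period 6: CUIFEO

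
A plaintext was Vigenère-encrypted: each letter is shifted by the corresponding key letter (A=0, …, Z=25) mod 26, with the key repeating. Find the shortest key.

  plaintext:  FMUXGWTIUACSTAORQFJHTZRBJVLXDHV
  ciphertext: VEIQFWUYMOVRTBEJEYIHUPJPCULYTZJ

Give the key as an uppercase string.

  i= 0: V-F = 16 → Q
  i= 1: E-M = 18 → S
  i= 2: I-U = 14 → O
  i= 3: Q-X = 19 → T
  i= 4: F-G = 25 → Z
  i= 5: W-W =  0 → A
  i= 6: U-T =  1 → B
  i= 7: Y-I = 16 → Q
  i= 8: M-U = 18 → S
  i= 9: O-A = 14 → O
  i=10: V-C = 19 → T
  i=11: R-S = 25 → Z
  i=12: T-T =  0 → A
  i=13: B-A =  1 → B
  i=14: E-O = 16 → Q
  i=15: J-R = 18 → S
  i=16: E-Q = 14 → O
  i=17: Y-F = 19 → T
  i=18: I-J = 25 → Z
  i=19: H-H =  0 → A
  i=20: U-T =  1 → B
  i=21: P-Z = 16 → Q
  i=22: J-R = 18 → S
  i=23: P-B = 14 → O
  i=24: C-J = 19 → T
  i=25: U-V = 25 → Z
  i=26: L-L =  0 → A
  i=27: Y-X =  1 → B
  i=28: T-D = 16 → Q
  i=29: Z-H = 18 → S
  i=30: J-V = 14 → O
  shifts repeat with period 7: QSOTZAB

QSOTZAB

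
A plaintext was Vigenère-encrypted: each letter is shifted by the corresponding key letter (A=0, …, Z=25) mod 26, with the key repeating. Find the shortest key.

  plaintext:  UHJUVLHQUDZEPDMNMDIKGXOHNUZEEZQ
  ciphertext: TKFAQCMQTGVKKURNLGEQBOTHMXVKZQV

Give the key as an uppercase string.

ZDWGVRFA

  i= 0: T-U = 25 → Z
  i= 1: K-H =  3 → D
  i= 2: F-J = 22 → W
  i= 3: A-U =  6 → G
  i= 4: Q-V = 21 → V
  i= 5: C-L = 17 → R
  i= 6: M-H =  5 → F
  i= 7: Q-Q =  0 → A
  i= 8: T-U = 25 → Z
  i= 9: G-D =  3 → D
  i=10: V-Z = 22 → W
  i=11: K-E =  6 → G
  i=12: K-P = 21 → V
  i=13: U-D = 17 → R
  i=14: R-M =  5 → F
  i=15: N-N =  0 → A
  i=16: L-M = 25 → Z
  i=17: G-D =  3 → D
  i=18: E-I = 22 → W
  i=19: Q-K =  6 → G
  i=20: B-G = 21 → V
  i=21: O-X = 17 → R
  i=22: T-O =  5 → F
  i=23: H-H =  0 → A
  i=24: M-N = 25 → Z
  i=25: X-U =  3 → D
  i=26: V-Z = 22 → W
  i=27: K-E =  6 → G
  i=28: Z-E = 21 → V
  i=29: Q-Z = 17 → R
  i=30: V-Q =  5 → F
  shifts repeat with period 8: ZDWGVRFA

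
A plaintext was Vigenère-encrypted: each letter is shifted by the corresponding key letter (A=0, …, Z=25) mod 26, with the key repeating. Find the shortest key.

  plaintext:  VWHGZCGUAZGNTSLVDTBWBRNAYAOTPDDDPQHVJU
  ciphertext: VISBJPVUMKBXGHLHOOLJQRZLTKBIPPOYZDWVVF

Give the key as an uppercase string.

  i= 0: V-V =  0 → A
  i= 1: I-W = 12 → M
  i= 2: S-H = 11 → L
  i= 3: B-G = 21 → V
  i= 4: J-Z = 10 → K
  i= 5: P-C = 13 → N
  i= 6: V-G = 15 → P
  i= 7: U-U =  0 → A
  i= 8: M-A = 12 → M
  i= 9: K-Z = 11 → L
  i=10: B-G = 21 → V
  i=11: X-N = 10 → K
  i=12: G-T = 13 → N
  i=13: H-S = 15 → P
  i=14: L-L =  0 → A
  i=15: H-V = 12 → M
  i=16: O-D = 11 → L
  i=17: O-T = 21 → V
  i=18: L-B = 10 → K
  i=19: J-W = 13 → N
  i=20: Q-B = 15 → P
  i=21: R-R =  0 → A
  i=22: Z-N = 12 → M
  i=23: L-A = 11 → L
  i=24: T-Y = 21 → V
  i=25: K-A = 10 → K
  i=26: B-O = 13 → N
  i=27: I-T = 15 → P
  i=28: P-P =  0 → A
  i=29: P-D = 12 → M
  i=30: O-D = 11 → L
  i=31: Y-D = 21 → V
  i=32: Z-P = 10 → K
  i=33: D-Q = 13 → N
  i=34: W-H = 15 → P
  i=35: V-V =  0 → A
  i=36: V-J = 12 → M
  i=37: F-U = 11 → L
  shifts repeat with period 7: AMLVKNP

AMLVKNP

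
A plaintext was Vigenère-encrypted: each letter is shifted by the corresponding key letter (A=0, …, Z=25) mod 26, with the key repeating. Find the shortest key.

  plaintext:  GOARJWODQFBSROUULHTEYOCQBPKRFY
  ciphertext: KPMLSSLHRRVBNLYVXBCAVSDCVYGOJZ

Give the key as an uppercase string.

  i= 0: K-G =  4 → E
  i= 1: P-O =  1 → B
  i= 2: M-A = 12 → M
  i= 3: L-R = 20 → U
  i= 4: S-J =  9 → J
  i= 5: S-W = 22 → W
  i= 6: L-O = 23 → X
  i= 7: H-D =  4 → E
  i= 8: R-Q =  1 → B
  i= 9: R-F = 12 → M
  i=10: V-B = 20 → U
  i=11: B-S =  9 → J
  i=12: N-R = 22 → W
  i=13: L-O = 23 → X
  i=14: Y-U =  4 → E
  i=15: V-U =  1 → B
  i=16: X-L = 12 → M
  i=17: B-H = 20 → U
  i=18: C-T =  9 → J
  i=19: A-E = 22 → W
  i=20: V-Y = 23 → X
  i=21: S-O =  4 → E
  i=22: D-C =  1 → B
  i=23: C-Q = 12 → M
  i=24: V-B = 20 → U
  i=25: Y-P =  9 → J
  i=26: G-K = 22 → W
  i=27: O-R = 23 → X
  i=28: J-F =  4 → E
  i=29: Z-Y =  1 → B
  shifts repeat with period 7: EBMUJWX

EBMUJWX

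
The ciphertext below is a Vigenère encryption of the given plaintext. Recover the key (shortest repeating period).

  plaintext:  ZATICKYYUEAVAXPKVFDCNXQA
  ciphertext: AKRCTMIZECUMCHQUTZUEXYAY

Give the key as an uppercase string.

  i= 0: A-Z =  1 → B
  i= 1: K-A = 10 → K
  i= 2: R-T = 24 → Y
  i= 3: C-I = 20 → U
  i= 4: T-C = 17 → R
  i= 5: M-K =  2 → C
  i= 6: I-Y = 10 → K
  i= 7: Z-Y =  1 → B
  i= 8: E-U = 10 → K
  i= 9: C-E = 24 → Y
  i=10: U-A = 20 → U
  i=11: M-V = 17 → R
  i=12: C-A =  2 → C
  i=13: H-X = 10 → K
  i=14: Q-P =  1 → B
  i=15: U-K = 10 → K
  i=16: T-V = 24 → Y
  i=17: Z-F = 20 → U
  i=18: U-D = 17 → R
  i=19: E-C =  2 → C
  i=20: X-N = 10 → K
  i=21: Y-X =  1 → B
  i=22: A-Q = 10 → K
  i=23: Y-A = 24 → Y
  shifts repeat with period 7: BKYURCK

BKYURCK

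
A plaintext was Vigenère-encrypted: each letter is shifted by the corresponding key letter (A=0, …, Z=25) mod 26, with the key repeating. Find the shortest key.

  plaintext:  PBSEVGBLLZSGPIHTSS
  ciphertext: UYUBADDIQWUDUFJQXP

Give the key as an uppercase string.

FXCX

  i= 0: U-P =  5 → F
  i= 1: Y-B = 23 → X
  i= 2: U-S =  2 → C
  i= 3: B-E = 23 → X
  i= 4: A-V =  5 → F
  i= 5: D-G = 23 → X
  i= 6: D-B =  2 → C
  i= 7: I-L = 23 → X
  i= 8: Q-L =  5 → F
  i= 9: W-Z = 23 → X
  i=10: U-S =  2 → C
  i=11: D-G = 23 → X
  i=12: U-P =  5 → F
  i=13: F-I = 23 → X
  i=14: J-H =  2 → C
  i=15: Q-T = 23 → X
  i=16: X-S =  5 → F
  i=17: P-S = 23 → X
  shifts repeat with period 4: FXCX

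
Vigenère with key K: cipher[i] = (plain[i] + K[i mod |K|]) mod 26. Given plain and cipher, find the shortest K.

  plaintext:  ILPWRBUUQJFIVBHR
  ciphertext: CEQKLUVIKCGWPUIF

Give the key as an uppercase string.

  i= 0: C-I = 20 → U
  i= 1: E-L = 19 → T
  i= 2: Q-P =  1 → B
  i= 3: K-W = 14 → O
  i= 4: L-R = 20 → U
  i= 5: U-B = 19 → T
  i= 6: V-U =  1 → B
  i= 7: I-U = 14 → O
  i= 8: K-Q = 20 → U
  i= 9: C-J = 19 → T
  i=10: G-F =  1 → B
  i=11: W-I = 14 → O
  i=12: P-V = 20 → U
  i=13: U-B = 19 → T
  i=14: I-H =  1 → B
  i=15: F-R = 14 → O
  shifts repeat with period 4: UTBO

UTBO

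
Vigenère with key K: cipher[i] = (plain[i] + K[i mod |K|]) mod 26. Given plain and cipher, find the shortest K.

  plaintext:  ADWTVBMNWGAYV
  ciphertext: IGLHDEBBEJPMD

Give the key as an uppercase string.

  i= 0: I-A =  8 → I
  i= 1: G-D =  3 → D
  i= 2: L-W = 15 → P
  i= 3: H-T = 14 → O
  i= 4: D-V =  8 → I
  i= 5: E-B =  3 → D
  i= 6: B-M = 15 → P
  i= 7: B-N = 14 → O
  i= 8: E-W =  8 → I
  i= 9: J-G =  3 → D
  i=10: P-A = 15 → P
  i=11: M-Y = 14 → O
  i=12: D-V =  8 → I
  shifts repeat with period 4: IDPO

IDPO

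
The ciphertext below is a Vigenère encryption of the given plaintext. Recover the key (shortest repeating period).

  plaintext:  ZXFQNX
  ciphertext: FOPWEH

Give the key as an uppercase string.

GRK

  i= 0: F-Z =  6 → G
  i= 1: O-X = 17 → R
  i= 2: P-F = 10 → K
  i= 3: W-Q =  6 → G
  i= 4: E-N = 17 → R
  i= 5: H-X = 10 → K
  shifts repeat with period 3: GRK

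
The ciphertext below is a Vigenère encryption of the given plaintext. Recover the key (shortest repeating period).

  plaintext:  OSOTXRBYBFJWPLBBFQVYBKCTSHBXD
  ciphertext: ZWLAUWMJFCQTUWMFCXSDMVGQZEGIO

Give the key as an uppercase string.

  i= 0: Z-O = 11 → L
  i= 1: W-S =  4 → E
  i= 2: L-O = 23 → X
  i= 3: A-T =  7 → H
  i= 4: U-X = 23 → X
  i= 5: W-R =  5 → F
  i= 6: M-B = 11 → L
  i= 7: J-Y = 11 → L
  i= 8: F-B =  4 → E
  i= 9: C-F = 23 → X
  i=10: Q-J =  7 → H
  i=11: T-W = 23 → X
  i=12: U-P =  5 → F
  i=13: W-L = 11 → L
  i=14: M-B = 11 → L
  i=15: F-B =  4 → E
  i=16: C-F = 23 → X
  i=17: X-Q =  7 → H
  i=18: S-V = 23 → X
  i=19: D-Y =  5 → F
  i=20: M-B = 11 → L
  i=21: V-K = 11 → L
  i=22: G-C =  4 → E
  i=23: Q-T = 23 → X
  i=24: Z-S =  7 → H
  i=25: E-H = 23 → X
  i=26: G-B =  5 → F
  i=27: I-X = 11 → L
  i=28: O-D = 11 → L
  shifts repeat with period 7: LEXHXFL

LEXHXFL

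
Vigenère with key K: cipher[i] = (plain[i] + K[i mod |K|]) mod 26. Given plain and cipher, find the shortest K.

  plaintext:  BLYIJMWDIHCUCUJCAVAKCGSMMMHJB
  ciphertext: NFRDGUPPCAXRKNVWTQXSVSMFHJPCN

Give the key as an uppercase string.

MUTVXIT

  i= 0: N-B = 12 → M
  i= 1: F-L = 20 → U
  i= 2: R-Y = 19 → T
  i= 3: D-I = 21 → V
  i= 4: G-J = 23 → X
  i= 5: U-M =  8 → I
  i= 6: P-W = 19 → T
  i= 7: P-D = 12 → M
  i= 8: C-I = 20 → U
  i= 9: A-H = 19 → T
  i=10: X-C = 21 → V
  i=11: R-U = 23 → X
  i=12: K-C =  8 → I
  i=13: N-U = 19 → T
  i=14: V-J = 12 → M
  i=15: W-C = 20 → U
  i=16: T-A = 19 → T
  i=17: Q-V = 21 → V
  i=18: X-A = 23 → X
  i=19: S-K =  8 → I
  i=20: V-C = 19 → T
  i=21: S-G = 12 → M
  i=22: M-S = 20 → U
  i=23: F-M = 19 → T
  i=24: H-M = 21 → V
  i=25: J-M = 23 → X
  i=26: P-H =  8 → I
  i=27: C-J = 19 → T
  i=28: N-B = 12 → M
  shifts repeat with period 7: MUTVXIT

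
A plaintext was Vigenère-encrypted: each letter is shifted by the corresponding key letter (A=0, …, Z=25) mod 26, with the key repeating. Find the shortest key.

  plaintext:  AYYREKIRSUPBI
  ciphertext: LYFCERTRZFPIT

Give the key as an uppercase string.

  i= 0: L-A = 11 → L
  i= 1: Y-Y =  0 → A
  i= 2: F-Y =  7 → H
  i= 3: C-R = 11 → L
  i= 4: E-E =  0 → A
  i= 5: R-K =  7 → H
  i= 6: T-I = 11 → L
  i= 7: R-R =  0 → A
  i= 8: Z-S =  7 → H
  i= 9: F-U = 11 → L
  i=10: P-P =  0 → A
  i=11: I-B =  7 → H
  i=12: T-I = 11 → L
  shifts repeat with period 3: LAH

LAH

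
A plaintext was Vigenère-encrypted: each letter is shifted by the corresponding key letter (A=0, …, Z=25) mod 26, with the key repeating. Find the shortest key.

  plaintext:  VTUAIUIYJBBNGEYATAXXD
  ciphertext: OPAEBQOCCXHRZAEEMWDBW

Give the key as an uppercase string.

  i= 0: O-V = 19 → T
  i= 1: P-T = 22 → W
  i= 2: A-U =  6 → G
  i= 3: E-A =  4 → E
  i= 4: B-I = 19 → T
  i= 5: Q-U = 22 → W
  i= 6: O-I =  6 → G
  i= 7: C-Y =  4 → E
  i= 8: C-J = 19 → T
  i= 9: X-B = 22 → W
  i=10: H-B =  6 → G
  i=11: R-N =  4 → E
  i=12: Z-G = 19 → T
  i=13: A-E = 22 → W
  i=14: E-Y =  6 → G
  i=15: E-A =  4 → E
  i=16: M-T = 19 → T
  i=17: W-A = 22 → W
  i=18: D-X =  6 → G
  i=19: B-X =  4 → E
  i=20: W-D = 19 → T
  shifts repeat with period 4: TWGE

TWGE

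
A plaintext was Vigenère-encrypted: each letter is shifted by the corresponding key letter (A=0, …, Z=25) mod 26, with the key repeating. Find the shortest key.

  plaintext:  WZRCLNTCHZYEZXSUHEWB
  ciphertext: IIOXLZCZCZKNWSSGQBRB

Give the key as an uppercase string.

MJXVA

  i= 0: I-W = 12 → M
  i= 1: I-Z =  9 → J
  i= 2: O-R = 23 → X
  i= 3: X-C = 21 → V
  i= 4: L-L =  0 → A
  i= 5: Z-N = 12 → M
  i= 6: C-T =  9 → J
  i= 7: Z-C = 23 → X
  i= 8: C-H = 21 → V
  i= 9: Z-Z =  0 → A
  i=10: K-Y = 12 → M
  i=11: N-E =  9 → J
  i=12: W-Z = 23 → X
  i=13: S-X = 21 → V
  i=14: S-S =  0 → A
  i=15: G-U = 12 → M
  i=16: Q-H =  9 → J
  i=17: B-E = 23 → X
  i=18: R-W = 21 → V
  i=19: B-B =  0 → A
  shifts repeat with period 5: MJXVA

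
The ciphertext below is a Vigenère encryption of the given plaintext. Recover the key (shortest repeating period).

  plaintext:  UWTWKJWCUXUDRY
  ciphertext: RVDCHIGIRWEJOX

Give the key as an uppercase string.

XZKG

  i= 0: R-U = 23 → X
  i= 1: V-W = 25 → Z
  i= 2: D-T = 10 → K
  i= 3: C-W =  6 → G
  i= 4: H-K = 23 → X
  i= 5: I-J = 25 → Z
  i= 6: G-W = 10 → K
  i= 7: I-C =  6 → G
  i= 8: R-U = 23 → X
  i= 9: W-X = 25 → Z
  i=10: E-U = 10 → K
  i=11: J-D =  6 → G
  i=12: O-R = 23 → X
  i=13: X-Y = 25 → Z
  shifts repeat with period 4: XZKG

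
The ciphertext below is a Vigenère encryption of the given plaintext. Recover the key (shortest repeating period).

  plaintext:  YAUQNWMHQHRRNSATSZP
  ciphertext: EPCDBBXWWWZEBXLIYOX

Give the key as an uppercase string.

GPINOFLP

  i= 0: E-Y =  6 → G
  i= 1: P-A = 15 → P
  i= 2: C-U =  8 → I
  i= 3: D-Q = 13 → N
  i= 4: B-N = 14 → O
  i= 5: B-W =  5 → F
  i= 6: X-M = 11 → L
  i= 7: W-H = 15 → P
  i= 8: W-Q =  6 → G
  i= 9: W-H = 15 → P
  i=10: Z-R =  8 → I
  i=11: E-R = 13 → N
  i=12: B-N = 14 → O
  i=13: X-S =  5 → F
  i=14: L-A = 11 → L
  i=15: I-T = 15 → P
  i=16: Y-S =  6 → G
  i=17: O-Z = 15 → P
  i=18: X-P =  8 → I
  shifts repeat with period 8: GPINOFLP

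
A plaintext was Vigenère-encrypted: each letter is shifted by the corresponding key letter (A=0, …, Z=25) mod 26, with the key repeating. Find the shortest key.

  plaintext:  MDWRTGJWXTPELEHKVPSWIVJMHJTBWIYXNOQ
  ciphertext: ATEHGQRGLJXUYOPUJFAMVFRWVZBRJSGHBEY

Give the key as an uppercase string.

OQIQNKIK

  i= 0: A-M = 14 → O
  i= 1: T-D = 16 → Q
  i= 2: E-W =  8 → I
  i= 3: H-R = 16 → Q
  i= 4: G-T = 13 → N
  i= 5: Q-G = 10 → K
  i= 6: R-J =  8 → I
  i= 7: G-W = 10 → K
  i= 8: L-X = 14 → O
  i= 9: J-T = 16 → Q
  i=10: X-P =  8 → I
  i=11: U-E = 16 → Q
  i=12: Y-L = 13 → N
  i=13: O-E = 10 → K
  i=14: P-H =  8 → I
  i=15: U-K = 10 → K
  i=16: J-V = 14 → O
  i=17: F-P = 16 → Q
  i=18: A-S =  8 → I
  i=19: M-W = 16 → Q
  i=20: V-I = 13 → N
  i=21: F-V = 10 → K
  i=22: R-J =  8 → I
  i=23: W-M = 10 → K
  i=24: V-H = 14 → O
  i=25: Z-J = 16 → Q
  i=26: B-T =  8 → I
  i=27: R-B = 16 → Q
  i=28: J-W = 13 → N
  i=29: S-I = 10 → K
  i=30: G-Y =  8 → I
  i=31: H-X = 10 → K
  i=32: B-N = 14 → O
  i=33: E-O = 16 → Q
  i=34: Y-Q =  8 → I
  shifts repeat with period 8: OQIQNKIK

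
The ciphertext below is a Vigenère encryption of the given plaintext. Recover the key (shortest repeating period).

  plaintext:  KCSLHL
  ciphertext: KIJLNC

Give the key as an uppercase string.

  i= 0: K-K =  0 → A
  i= 1: I-C =  6 → G
  i= 2: J-S = 17 → R
  i= 3: L-L =  0 → A
  i= 4: N-H =  6 → G
  i= 5: C-L = 17 → R
  shifts repeat with period 3: AGR

AGR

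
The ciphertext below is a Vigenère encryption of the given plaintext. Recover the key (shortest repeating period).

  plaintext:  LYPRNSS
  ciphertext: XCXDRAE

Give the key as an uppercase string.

  i= 0: X-L = 12 → M
  i= 1: C-Y =  4 → E
  i= 2: X-P =  8 → I
  i= 3: D-R = 12 → M
  i= 4: R-N =  4 → E
  i= 5: A-S =  8 → I
  i= 6: E-S = 12 → M
  shifts repeat with period 3: MEI

MEI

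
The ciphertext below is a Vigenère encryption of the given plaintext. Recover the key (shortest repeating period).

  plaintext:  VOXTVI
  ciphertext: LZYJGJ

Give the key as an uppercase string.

  i= 0: L-V = 16 → Q
  i= 1: Z-O = 11 → L
  i= 2: Y-X =  1 → B
  i= 3: J-T = 16 → Q
  i= 4: G-V = 11 → L
  i= 5: J-I =  1 → B
  shifts repeat with period 3: QLB

QLB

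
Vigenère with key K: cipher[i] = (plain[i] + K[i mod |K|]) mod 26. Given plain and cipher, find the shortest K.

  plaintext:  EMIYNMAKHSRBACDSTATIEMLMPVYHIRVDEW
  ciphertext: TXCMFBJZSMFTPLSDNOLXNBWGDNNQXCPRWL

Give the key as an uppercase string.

  i= 0: T-E = 15 → P
  i= 1: X-M = 11 → L
  i= 2: C-I = 20 → U
  i= 3: M-Y = 14 → O
  i= 4: F-N = 18 → S
  i= 5: B-M = 15 → P
  i= 6: J-A =  9 → J
  i= 7: Z-K = 15 → P
  i= 8: S-H = 11 → L
  i= 9: M-S = 20 → U
  i=10: F-R = 14 → O
  i=11: T-B = 18 → S
  i=12: P-A = 15 → P
  i=13: L-C =  9 → J
  i=14: S-D = 15 → P
  i=15: D-S = 11 → L
  i=16: N-T = 20 → U
  i=17: O-A = 14 → O
  i=18: L-T = 18 → S
  i=19: X-I = 15 → P
  i=20: N-E =  9 → J
  i=21: B-M = 15 → P
  i=22: W-L = 11 → L
  i=23: G-M = 20 → U
  i=24: D-P = 14 → O
  i=25: N-V = 18 → S
  i=26: N-Y = 15 → P
  i=27: Q-H =  9 → J
  i=28: X-I = 15 → P
  i=29: C-R = 11 → L
  i=30: P-V = 20 → U
  i=31: R-D = 14 → O
  i=32: W-E = 18 → S
  i=33: L-W = 15 → P
  shifts repeat with period 7: PLUOSPJ

PLUOSPJ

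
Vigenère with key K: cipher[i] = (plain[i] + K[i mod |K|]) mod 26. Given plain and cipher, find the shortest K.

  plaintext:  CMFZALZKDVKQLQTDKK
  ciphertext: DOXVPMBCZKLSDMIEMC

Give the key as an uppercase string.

  i= 0: D-C =  1 → B
  i= 1: O-M =  2 → C
  i= 2: X-F = 18 → S
  i= 3: V-Z = 22 → W
  i= 4: P-A = 15 → P
  i= 5: M-L =  1 → B
  i= 6: B-Z =  2 → C
  i= 7: C-K = 18 → S
  i= 8: Z-D = 22 → W
  i= 9: K-V = 15 → P
  i=10: L-K =  1 → B
  i=11: S-Q =  2 → C
  i=12: D-L = 18 → S
  i=13: M-Q = 22 → W
  i=14: I-T = 15 → P
  i=15: E-D =  1 → B
  i=16: M-K =  2 → C
  i=17: C-K = 18 → S
  shifts repeat with period 5: BCSWP

BCSWP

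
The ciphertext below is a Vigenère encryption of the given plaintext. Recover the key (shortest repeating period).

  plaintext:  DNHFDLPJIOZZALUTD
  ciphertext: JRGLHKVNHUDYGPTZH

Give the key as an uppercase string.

  i= 0: J-D =  6 → G
  i= 1: R-N =  4 → E
  i= 2: G-H = 25 → Z
  i= 3: L-F =  6 → G
  i= 4: H-D =  4 → E
  i= 5: K-L = 25 → Z
  i= 6: V-P =  6 → G
  i= 7: N-J =  4 → E
  i= 8: H-I = 25 → Z
  i= 9: U-O =  6 → G
  i=10: D-Z =  4 → E
  i=11: Y-Z = 25 → Z
  i=12: G-A =  6 → G
  i=13: P-L =  4 → E
  i=14: T-U = 25 → Z
  i=15: Z-T =  6 → G
  i=16: H-D =  4 → E
  shifts repeat with period 3: GEZ

GEZ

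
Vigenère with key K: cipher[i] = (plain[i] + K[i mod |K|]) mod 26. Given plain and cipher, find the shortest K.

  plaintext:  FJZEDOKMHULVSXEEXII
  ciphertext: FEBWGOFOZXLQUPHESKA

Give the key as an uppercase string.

AVCSD

  i= 0: F-F =  0 → A
  i= 1: E-J = 21 → V
  i= 2: B-Z =  2 → C
  i= 3: W-E = 18 → S
  i= 4: G-D =  3 → D
  i= 5: O-O =  0 → A
  i= 6: F-K = 21 → V
  i= 7: O-M =  2 → C
  i= 8: Z-H = 18 → S
  i= 9: X-U =  3 → D
  i=10: L-L =  0 → A
  i=11: Q-V = 21 → V
  i=12: U-S =  2 → C
  i=13: P-X = 18 → S
  i=14: H-E =  3 → D
  i=15: E-E =  0 → A
  i=16: S-X = 21 → V
  i=17: K-I =  2 → C
  i=18: A-I = 18 → S
  shifts repeat with period 5: AVCSD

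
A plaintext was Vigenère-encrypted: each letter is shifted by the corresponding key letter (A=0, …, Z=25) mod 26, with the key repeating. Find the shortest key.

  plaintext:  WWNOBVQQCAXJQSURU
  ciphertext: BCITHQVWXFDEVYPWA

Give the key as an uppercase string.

  i= 0: B-W =  5 → F
  i= 1: C-W =  6 → G
  i= 2: I-N = 21 → V
  i= 3: T-O =  5 → F
  i= 4: H-B =  6 → G
  i= 5: Q-V = 21 → V
  i= 6: V-Q =  5 → F
  i= 7: W-Q =  6 → G
  i= 8: X-C = 21 → V
  i= 9: F-A =  5 → F
  i=10: D-X =  6 → G
  i=11: E-J = 21 → V
  i=12: V-Q =  5 → F
  i=13: Y-S =  6 → G
  i=14: P-U = 21 → V
  i=15: W-R =  5 → F
  i=16: A-U =  6 → G
  shifts repeat with period 3: FGV

FGV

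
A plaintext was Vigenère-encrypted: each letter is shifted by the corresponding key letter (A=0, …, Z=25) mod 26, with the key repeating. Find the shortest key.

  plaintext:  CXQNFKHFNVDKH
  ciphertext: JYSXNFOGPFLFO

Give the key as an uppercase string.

  i= 0: J-C =  7 → H
  i= 1: Y-X =  1 → B
  i= 2: S-Q =  2 → C
  i= 3: X-N = 10 → K
  i= 4: N-F =  8 → I
  i= 5: F-K = 21 → V
  i= 6: O-H =  7 → H
  i= 7: G-F =  1 → B
  i= 8: P-N =  2 → C
  i= 9: F-V = 10 → K
  i=10: L-D =  8 → I
  i=11: F-K = 21 → V
  i=12: O-H =  7 → H
  shifts repeat with period 6: HBCKIV

HBCKIV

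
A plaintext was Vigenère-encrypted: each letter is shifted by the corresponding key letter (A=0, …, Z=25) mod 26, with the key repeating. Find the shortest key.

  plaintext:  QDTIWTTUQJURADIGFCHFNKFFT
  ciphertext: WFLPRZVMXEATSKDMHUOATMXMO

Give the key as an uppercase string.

GCSHV

  i= 0: W-Q =  6 → G
  i= 1: F-D =  2 → C
  i= 2: L-T = 18 → S
  i= 3: P-I =  7 → H
  i= 4: R-W = 21 → V
  i= 5: Z-T =  6 → G
  i= 6: V-T =  2 → C
  i= 7: M-U = 18 → S
  i= 8: X-Q =  7 → H
  i= 9: E-J = 21 → V
  i=10: A-U =  6 → G
  i=11: T-R =  2 → C
  i=12: S-A = 18 → S
  i=13: K-D =  7 → H
  i=14: D-I = 21 → V
  i=15: M-G =  6 → G
  i=16: H-F =  2 → C
  i=17: U-C = 18 → S
  i=18: O-H =  7 → H
  i=19: A-F = 21 → V
  i=20: T-N =  6 → G
  i=21: M-K =  2 → C
  i=22: X-F = 18 → S
  i=23: M-F =  7 → H
  i=24: O-T = 21 → V
  shifts repeat with period 5: GCSHV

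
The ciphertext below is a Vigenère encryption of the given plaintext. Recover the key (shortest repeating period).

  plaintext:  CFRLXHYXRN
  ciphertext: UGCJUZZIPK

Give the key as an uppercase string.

  i= 0: U-C = 18 → S
  i= 1: G-F =  1 → B
  i= 2: C-R = 11 → L
  i= 3: J-L = 24 → Y
  i= 4: U-X = 23 → X
  i= 5: Z-H = 18 → S
  i= 6: Z-Y =  1 → B
  i= 7: I-X = 11 → L
  i= 8: P-R = 24 → Y
  i= 9: K-N = 23 → X
  shifts repeat with period 5: SBLYX

SBLYX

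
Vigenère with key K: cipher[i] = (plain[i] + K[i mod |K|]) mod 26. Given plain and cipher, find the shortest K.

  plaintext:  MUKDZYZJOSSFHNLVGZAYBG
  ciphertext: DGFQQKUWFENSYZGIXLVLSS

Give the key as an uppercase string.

  i= 0: D-M = 17 → R
  i= 1: G-U = 12 → M
  i= 2: F-K = 21 → V
  i= 3: Q-D = 13 → N
  i= 4: Q-Z = 17 → R
  i= 5: K-Y = 12 → M
  i= 6: U-Z = 21 → V
  i= 7: W-J = 13 → N
  i= 8: F-O = 17 → R
  i= 9: E-S = 12 → M
  i=10: N-S = 21 → V
  i=11: S-F = 13 → N
  i=12: Y-H = 17 → R
  i=13: Z-N = 12 → M
  i=14: G-L = 21 → V
  i=15: I-V = 13 → N
  i=16: X-G = 17 → R
  i=17: L-Z = 12 → M
  i=18: V-A = 21 → V
  i=19: L-Y = 13 → N
  i=20: S-B = 17 → R
  i=21: S-G = 12 → M
  shifts repeat with period 4: RMVN

RMVN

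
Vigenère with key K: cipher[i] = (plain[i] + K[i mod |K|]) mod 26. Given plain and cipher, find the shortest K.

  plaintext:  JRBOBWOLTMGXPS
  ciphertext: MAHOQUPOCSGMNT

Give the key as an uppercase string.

  i= 0: M-J =  3 → D
  i= 1: A-R =  9 → J
  i= 2: H-B =  6 → G
  i= 3: O-O =  0 → A
  i= 4: Q-B = 15 → P
  i= 5: U-W = 24 → Y
  i= 6: P-O =  1 → B
  i= 7: O-L =  3 → D
  i= 8: C-T =  9 → J
  i= 9: S-M =  6 → G
  i=10: G-G =  0 → A
  i=11: M-X = 15 → P
  i=12: N-P = 24 → Y
  i=13: T-S =  1 → B
  shifts repeat with period 7: DJGAPYB

DJGAPYB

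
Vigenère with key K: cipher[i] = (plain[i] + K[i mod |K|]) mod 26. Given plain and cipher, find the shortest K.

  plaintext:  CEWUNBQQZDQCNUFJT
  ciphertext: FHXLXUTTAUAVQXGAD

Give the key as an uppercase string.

DDBRKT

  i= 0: F-C =  3 → D
  i= 1: H-E =  3 → D
  i= 2: X-W =  1 → B
  i= 3: L-U = 17 → R
  i= 4: X-N = 10 → K
  i= 5: U-B = 19 → T
  i= 6: T-Q =  3 → D
  i= 7: T-Q =  3 → D
  i= 8: A-Z =  1 → B
  i= 9: U-D = 17 → R
  i=10: A-Q = 10 → K
  i=11: V-C = 19 → T
  i=12: Q-N =  3 → D
  i=13: X-U =  3 → D
  i=14: G-F =  1 → B
  i=15: A-J = 17 → R
  i=16: D-T = 10 → K
  shifts repeat with period 6: DDBRKT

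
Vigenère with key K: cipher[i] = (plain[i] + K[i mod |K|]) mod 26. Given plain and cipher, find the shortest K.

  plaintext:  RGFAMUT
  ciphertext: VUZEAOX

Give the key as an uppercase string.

  i= 0: V-R =  4 → E
  i= 1: U-G = 14 → O
  i= 2: Z-F = 20 → U
  i= 3: E-A =  4 → E
  i= 4: A-M = 14 → O
  i= 5: O-U = 20 → U
  i= 6: X-T =  4 → E
  shifts repeat with period 3: EOU

EOU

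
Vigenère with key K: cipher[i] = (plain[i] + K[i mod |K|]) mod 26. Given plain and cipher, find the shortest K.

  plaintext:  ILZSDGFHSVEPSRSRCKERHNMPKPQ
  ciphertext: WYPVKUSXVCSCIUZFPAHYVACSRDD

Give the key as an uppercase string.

ONQDH

  i= 0: W-I = 14 → O
  i= 1: Y-L = 13 → N
  i= 2: P-Z = 16 → Q
  i= 3: V-S =  3 → D
  i= 4: K-D =  7 → H
  i= 5: U-G = 14 → O
  i= 6: S-F = 13 → N
  i= 7: X-H = 16 → Q
  i= 8: V-S =  3 → D
  i= 9: C-V =  7 → H
  i=10: S-E = 14 → O
  i=11: C-P = 13 → N
  i=12: I-S = 16 → Q
  i=13: U-R =  3 → D
  i=14: Z-S =  7 → H
  i=15: F-R = 14 → O
  i=16: P-C = 13 → N
  i=17: A-K = 16 → Q
  i=18: H-E =  3 → D
  i=19: Y-R =  7 → H
  i=20: V-H = 14 → O
  i=21: A-N = 13 → N
  i=22: C-M = 16 → Q
  i=23: S-P =  3 → D
  i=24: R-K =  7 → H
  i=25: D-P = 14 → O
  i=26: D-Q = 13 → N
  shifts repeat with period 5: ONQDH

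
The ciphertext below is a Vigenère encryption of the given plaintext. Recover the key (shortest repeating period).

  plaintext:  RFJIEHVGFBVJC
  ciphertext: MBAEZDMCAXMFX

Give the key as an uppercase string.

  i= 0: M-R = 21 → V
  i= 1: B-F = 22 → W
  i= 2: A-J = 17 → R
  i= 3: E-I = 22 → W
  i= 4: Z-E = 21 → V
  i= 5: D-H = 22 → W
  i= 6: M-V = 17 → R
  i= 7: C-G = 22 → W
  i= 8: A-F = 21 → V
  i= 9: X-B = 22 → W
  i=10: M-V = 17 → R
  i=11: F-J = 22 → W
  i=12: X-C = 21 → V
  shifts repeat with period 4: VWRW

VWRW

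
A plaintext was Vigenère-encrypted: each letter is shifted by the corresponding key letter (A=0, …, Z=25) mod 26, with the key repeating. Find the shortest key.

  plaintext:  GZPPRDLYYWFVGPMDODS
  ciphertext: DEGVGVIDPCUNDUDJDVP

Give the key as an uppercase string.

  i= 0: D-G = 23 → X
  i= 1: E-Z =  5 → F
  i= 2: G-P = 17 → R
  i= 3: V-P =  6 → G
  i= 4: G-R = 15 → P
  i= 5: V-D = 18 → S
  i= 6: I-L = 23 → X
  i= 7: D-Y =  5 → F
  i= 8: P-Y = 17 → R
  i= 9: C-W =  6 → G
  i=10: U-F = 15 → P
  i=11: N-V = 18 → S
  i=12: D-G = 23 → X
  i=13: U-P =  5 → F
  i=14: D-M = 17 → R
  i=15: J-D =  6 → G
  i=16: D-O = 15 → P
  i=17: V-D = 18 → S
  i=18: P-S = 23 → X
  shifts repeat with period 6: XFRGPS

XFRGPS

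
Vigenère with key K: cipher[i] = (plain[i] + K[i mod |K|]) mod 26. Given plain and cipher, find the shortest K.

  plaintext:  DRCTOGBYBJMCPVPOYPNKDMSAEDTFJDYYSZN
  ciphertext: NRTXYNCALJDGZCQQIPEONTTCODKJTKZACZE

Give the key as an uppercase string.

KAREKHBC

  i= 0: N-D = 10 → K
  i= 1: R-R =  0 → A
  i= 2: T-C = 17 → R
  i= 3: X-T =  4 → E
  i= 4: Y-O = 10 → K
  i= 5: N-G =  7 → H
  i= 6: C-B =  1 → B
  i= 7: A-Y =  2 → C
  i= 8: L-B = 10 → K
  i= 9: J-J =  0 → A
  i=10: D-M = 17 → R
  i=11: G-C =  4 → E
  i=12: Z-P = 10 → K
  i=13: C-V =  7 → H
  i=14: Q-P =  1 → B
  i=15: Q-O =  2 → C
  i=16: I-Y = 10 → K
  i=17: P-P =  0 → A
  i=18: E-N = 17 → R
  i=19: O-K =  4 → E
  i=20: N-D = 10 → K
  i=21: T-M =  7 → H
  i=22: T-S =  1 → B
  i=23: C-A =  2 → C
  i=24: O-E = 10 → K
  i=25: D-D =  0 → A
  i=26: K-T = 17 → R
  i=27: J-F =  4 → E
  i=28: T-J = 10 → K
  i=29: K-D =  7 → H
  i=30: Z-Y =  1 → B
  i=31: A-Y =  2 → C
  i=32: C-S = 10 → K
  i=33: Z-Z =  0 → A
  i=34: E-N = 17 → R
  shifts repeat with period 8: KAREKHBC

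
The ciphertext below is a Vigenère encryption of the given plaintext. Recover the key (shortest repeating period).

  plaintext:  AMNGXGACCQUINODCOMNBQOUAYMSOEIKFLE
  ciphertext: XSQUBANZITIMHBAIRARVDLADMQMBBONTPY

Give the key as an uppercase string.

  i= 0: X-A = 23 → X
  i= 1: S-M =  6 → G
  i= 2: Q-N =  3 → D
  i= 3: U-G = 14 → O
  i= 4: B-X =  4 → E
  i= 5: A-G = 20 → U
  i= 6: N-A = 13 → N
  i= 7: Z-C = 23 → X
  i= 8: I-C =  6 → G
  i= 9: T-Q =  3 → D
  i=10: I-U = 14 → O
  i=11: M-I =  4 → E
  i=12: H-N = 20 → U
  i=13: B-O = 13 → N
  i=14: A-D = 23 → X
  i=15: I-C =  6 → G
  i=16: R-O =  3 → D
  i=17: A-M = 14 → O
  i=18: R-N =  4 → E
  i=19: V-B = 20 → U
  i=20: D-Q = 13 → N
  i=21: L-O = 23 → X
  i=22: A-U =  6 → G
  i=23: D-A =  3 → D
  i=24: M-Y = 14 → O
  i=25: Q-M =  4 → E
  i=26: M-S = 20 → U
  i=27: B-O = 13 → N
  i=28: B-E = 23 → X
  i=29: O-I =  6 → G
  i=30: N-K =  3 → D
  i=31: T-F = 14 → O
  i=32: P-L =  4 → E
  i=33: Y-E = 20 → U
  shifts repeat with period 7: XGDOEUN

XGDOEUN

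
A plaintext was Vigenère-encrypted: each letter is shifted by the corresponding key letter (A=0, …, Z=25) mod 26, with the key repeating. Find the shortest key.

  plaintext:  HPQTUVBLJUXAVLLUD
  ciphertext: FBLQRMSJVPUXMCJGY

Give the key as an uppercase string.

YMVXXRR

  i= 0: F-H = 24 → Y
  i= 1: B-P = 12 → M
  i= 2: L-Q = 21 → V
  i= 3: Q-T = 23 → X
  i= 4: R-U = 23 → X
  i= 5: M-V = 17 → R
  i= 6: S-B = 17 → R
  i= 7: J-L = 24 → Y
  i= 8: V-J = 12 → M
  i= 9: P-U = 21 → V
  i=10: U-X = 23 → X
  i=11: X-A = 23 → X
  i=12: M-V = 17 → R
  i=13: C-L = 17 → R
  i=14: J-L = 24 → Y
  i=15: G-U = 12 → M
  i=16: Y-D = 21 → V
  shifts repeat with period 7: YMVXXRR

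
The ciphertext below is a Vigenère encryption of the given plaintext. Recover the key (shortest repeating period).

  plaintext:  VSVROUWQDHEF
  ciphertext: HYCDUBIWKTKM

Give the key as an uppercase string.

MGH

  i= 0: H-V = 12 → M
  i= 1: Y-S =  6 → G
  i= 2: C-V =  7 → H
  i= 3: D-R = 12 → M
  i= 4: U-O =  6 → G
  i= 5: B-U =  7 → H
  i= 6: I-W = 12 → M
  i= 7: W-Q =  6 → G
  i= 8: K-D =  7 → H
  i= 9: T-H = 12 → M
  i=10: K-E =  6 → G
  i=11: M-F =  7 → H
  shifts repeat with period 3: MGH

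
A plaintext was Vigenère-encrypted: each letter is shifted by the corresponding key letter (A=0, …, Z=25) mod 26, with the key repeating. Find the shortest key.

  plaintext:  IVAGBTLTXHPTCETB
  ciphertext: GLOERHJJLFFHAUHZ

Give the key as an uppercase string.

  i= 0: G-I = 24 → Y
  i= 1: L-V = 16 → Q
  i= 2: O-A = 14 → O
  i= 3: E-G = 24 → Y
  i= 4: R-B = 16 → Q
  i= 5: H-T = 14 → O
  i= 6: J-L = 24 → Y
  i= 7: J-T = 16 → Q
  i= 8: L-X = 14 → O
  i= 9: F-H = 24 → Y
  i=10: F-P = 16 → Q
  i=11: H-T = 14 → O
  i=12: A-C = 24 → Y
  i=13: U-E = 16 → Q
  i=14: H-T = 14 → O
  i=15: Z-B = 24 → Y
  shifts repeat with period 3: YQO

YQO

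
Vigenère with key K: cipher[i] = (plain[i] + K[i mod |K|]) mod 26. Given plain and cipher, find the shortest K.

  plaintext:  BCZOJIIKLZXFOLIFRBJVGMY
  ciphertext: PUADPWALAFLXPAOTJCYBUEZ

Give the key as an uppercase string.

  i= 0: P-B = 14 → O
  i= 1: U-C = 18 → S
  i= 2: A-Z =  1 → B
  i= 3: D-O = 15 → P
  i= 4: P-J =  6 → G
  i= 5: W-I = 14 → O
  i= 6: A-I = 18 → S
  i= 7: L-K =  1 → B
  i= 8: A-L = 15 → P
  i= 9: F-Z =  6 → G
  i=10: L-X = 14 → O
  i=11: X-F = 18 → S
  i=12: P-O =  1 → B
  i=13: A-L = 15 → P
  i=14: O-I =  6 → G
  i=15: T-F = 14 → O
  i=16: J-R = 18 → S
  i=17: C-B =  1 → B
  i=18: Y-J = 15 → P
  i=19: B-V =  6 → G
  i=20: U-G = 14 → O
  i=21: E-M = 18 → S
  i=22: Z-Y =  1 → B
  shifts repeat with period 5: OSBPG

OSBPG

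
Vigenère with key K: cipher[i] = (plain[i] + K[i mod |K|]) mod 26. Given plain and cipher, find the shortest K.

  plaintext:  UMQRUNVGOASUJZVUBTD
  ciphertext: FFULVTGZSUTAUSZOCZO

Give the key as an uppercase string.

LTEUBG

  i= 0: F-U = 11 → L
  i= 1: F-M = 19 → T
  i= 2: U-Q =  4 → E
  i= 3: L-R = 20 → U
  i= 4: V-U =  1 → B
  i= 5: T-N =  6 → G
  i= 6: G-V = 11 → L
  i= 7: Z-G = 19 → T
  i= 8: S-O =  4 → E
  i= 9: U-A = 20 → U
  i=10: T-S =  1 → B
  i=11: A-U =  6 → G
  i=12: U-J = 11 → L
  i=13: S-Z = 19 → T
  i=14: Z-V =  4 → E
  i=15: O-U = 20 → U
  i=16: C-B =  1 → B
  i=17: Z-T =  6 → G
  i=18: O-D = 11 → L
  shifts repeat with period 6: LTEUBG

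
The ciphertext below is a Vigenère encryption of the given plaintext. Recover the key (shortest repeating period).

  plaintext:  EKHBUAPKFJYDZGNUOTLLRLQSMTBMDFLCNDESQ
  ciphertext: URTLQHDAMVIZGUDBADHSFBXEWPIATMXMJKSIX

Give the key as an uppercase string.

  i= 0: U-E = 16 → Q
  i= 1: R-K =  7 → H
  i= 2: T-H = 12 → M
  i= 3: L-B = 10 → K
  i= 4: Q-U = 22 → W
  i= 5: H-A =  7 → H
  i= 6: D-P = 14 → O
  i= 7: A-K = 16 → Q
  i= 8: M-F =  7 → H
  i= 9: V-J = 12 → M
  i=10: I-Y = 10 → K
  i=11: Z-D = 22 → W
  i=12: G-Z =  7 → H
  i=13: U-G = 14 → O
  i=14: D-N = 16 → Q
  i=15: B-U =  7 → H
  i=16: A-O = 12 → M
  i=17: D-T = 10 → K
  i=18: H-L = 22 → W
  i=19: S-L =  7 → H
  i=20: F-R = 14 → O
  i=21: B-L = 16 → Q
  i=22: X-Q =  7 → H
  i=23: E-S = 12 → M
  i=24: W-M = 10 → K
  i=25: P-T = 22 → W
  i=26: I-B =  7 → H
  i=27: A-M = 14 → O
  i=28: T-D = 16 → Q
  i=29: M-F =  7 → H
  i=30: X-L = 12 → M
  i=31: M-C = 10 → K
  i=32: J-N = 22 → W
  i=33: K-D =  7 → H
  i=34: S-E = 14 → O
  i=35: I-S = 16 → Q
  i=36: X-Q =  7 → H
  shifts repeat with period 7: QHMKWHO

QHMKWHO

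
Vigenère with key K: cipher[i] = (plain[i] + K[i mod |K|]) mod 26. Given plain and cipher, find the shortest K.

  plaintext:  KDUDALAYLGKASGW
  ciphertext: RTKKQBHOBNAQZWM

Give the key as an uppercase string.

HQQ

  i= 0: R-K =  7 → H
  i= 1: T-D = 16 → Q
  i= 2: K-U = 16 → Q
  i= 3: K-D =  7 → H
  i= 4: Q-A = 16 → Q
  i= 5: B-L = 16 → Q
  i= 6: H-A =  7 → H
  i= 7: O-Y = 16 → Q
  i= 8: B-L = 16 → Q
  i= 9: N-G =  7 → H
  i=10: A-K = 16 → Q
  i=11: Q-A = 16 → Q
  i=12: Z-S =  7 → H
  i=13: W-G = 16 → Q
  i=14: M-W = 16 → Q
  shifts repeat with period 3: HQQ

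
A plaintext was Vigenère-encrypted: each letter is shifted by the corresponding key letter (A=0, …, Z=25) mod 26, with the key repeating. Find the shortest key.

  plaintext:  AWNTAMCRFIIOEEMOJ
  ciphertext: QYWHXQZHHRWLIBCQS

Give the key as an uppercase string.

QCJOXEX

  i= 0: Q-A = 16 → Q
  i= 1: Y-W =  2 → C
  i= 2: W-N =  9 → J
  i= 3: H-T = 14 → O
  i= 4: X-A = 23 → X
  i= 5: Q-M =  4 → E
  i= 6: Z-C = 23 → X
  i= 7: H-R = 16 → Q
  i= 8: H-F =  2 → C
  i= 9: R-I =  9 → J
  i=10: W-I = 14 → O
  i=11: L-O = 23 → X
  i=12: I-E =  4 → E
  i=13: B-E = 23 → X
  i=14: C-M = 16 → Q
  i=15: Q-O =  2 → C
  i=16: S-J =  9 → J
  shifts repeat with period 7: QCJOXEX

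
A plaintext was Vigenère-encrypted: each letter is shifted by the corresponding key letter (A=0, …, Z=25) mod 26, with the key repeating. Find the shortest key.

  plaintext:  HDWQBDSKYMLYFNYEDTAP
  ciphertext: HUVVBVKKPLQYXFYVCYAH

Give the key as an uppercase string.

  i= 0: H-H =  0 → A
  i= 1: U-D = 17 → R
  i= 2: V-W = 25 → Z
  i= 3: V-Q =  5 → F
  i= 4: B-B =  0 → A
  i= 5: V-D = 18 → S
  i= 6: K-S = 18 → S
  i= 7: K-K =  0 → A
  i= 8: P-Y = 17 → R
  i= 9: L-M = 25 → Z
  i=10: Q-L =  5 → F
  i=11: Y-Y =  0 → A
  i=12: X-F = 18 → S
  i=13: F-N = 18 → S
  i=14: Y-Y =  0 → A
  i=15: V-E = 17 → R
  i=16: C-D = 25 → Z
  i=17: Y-T =  5 → F
  i=18: A-A =  0 → A
  i=19: H-P = 18 → S
  shifts repeat with period 7: ARZFASS

ARZFASS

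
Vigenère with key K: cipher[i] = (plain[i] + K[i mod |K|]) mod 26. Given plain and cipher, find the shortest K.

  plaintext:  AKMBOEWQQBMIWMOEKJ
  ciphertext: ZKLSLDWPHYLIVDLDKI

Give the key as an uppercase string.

  i= 0: Z-A = 25 → Z
  i= 1: K-K =  0 → A
  i= 2: L-M = 25 → Z
  i= 3: S-B = 17 → R
  i= 4: L-O = 23 → X
  i= 5: D-E = 25 → Z
  i= 6: W-W =  0 → A
  i= 7: P-Q = 25 → Z
  i= 8: H-Q = 17 → R
  i= 9: Y-B = 23 → X
  i=10: L-M = 25 → Z
  i=11: I-I =  0 → A
  i=12: V-W = 25 → Z
  i=13: D-M = 17 → R
  i=14: L-O = 23 → X
  i=15: D-E = 25 → Z
  i=16: K-K =  0 → A
  i=17: I-J = 25 → Z
  shifts repeat with period 5: ZAZRX

ZAZRX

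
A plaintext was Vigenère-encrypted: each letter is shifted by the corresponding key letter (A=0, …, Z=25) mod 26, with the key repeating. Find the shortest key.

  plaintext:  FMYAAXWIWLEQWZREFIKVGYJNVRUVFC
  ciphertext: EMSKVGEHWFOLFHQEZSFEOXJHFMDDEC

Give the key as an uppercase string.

  i= 0: E-F = 25 → Z
  i= 1: M-M =  0 → A
  i= 2: S-Y = 20 → U
  i= 3: K-A = 10 → K
  i= 4: V-A = 21 → V
  i= 5: G-X =  9 → J
  i= 6: E-W =  8 → I
  i= 7: H-I = 25 → Z
  i= 8: W-W =  0 → A
  i= 9: F-L = 20 → U
  i=10: O-E = 10 → K
  i=11: L-Q = 21 → V
  i=12: F-W =  9 → J
  i=13: H-Z =  8 → I
  i=14: Q-R = 25 → Z
  i=15: E-E =  0 → A
  i=16: Z-F = 20 → U
  i=17: S-I = 10 → K
  i=18: F-K = 21 → V
  i=19: E-V =  9 → J
  i=20: O-G =  8 → I
  i=21: X-Y = 25 → Z
  i=22: J-J =  0 → A
  i=23: H-N = 20 → U
  i=24: F-V = 10 → K
  i=25: M-R = 21 → V
  i=26: D-U =  9 → J
  i=27: D-V =  8 → I
  i=28: E-F = 25 → Z
  i=29: C-C =  0 → A
  shifts repeat with period 7: ZAUKVJI

ZAUKVJI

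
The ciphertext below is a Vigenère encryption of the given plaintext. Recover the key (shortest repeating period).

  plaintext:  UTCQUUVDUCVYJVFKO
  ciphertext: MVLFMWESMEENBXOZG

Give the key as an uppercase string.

SCJP

  i= 0: M-U = 18 → S
  i= 1: V-T =  2 → C
  i= 2: L-C =  9 → J
  i= 3: F-Q = 15 → P
  i= 4: M-U = 18 → S
  i= 5: W-U =  2 → C
  i= 6: E-V =  9 → J
  i= 7: S-D = 15 → P
  i= 8: M-U = 18 → S
  i= 9: E-C =  2 → C
  i=10: E-V =  9 → J
  i=11: N-Y = 15 → P
  i=12: B-J = 18 → S
  i=13: X-V =  2 → C
  i=14: O-F =  9 → J
  i=15: Z-K = 15 → P
  i=16: G-O = 18 → S
  shifts repeat with period 4: SCJP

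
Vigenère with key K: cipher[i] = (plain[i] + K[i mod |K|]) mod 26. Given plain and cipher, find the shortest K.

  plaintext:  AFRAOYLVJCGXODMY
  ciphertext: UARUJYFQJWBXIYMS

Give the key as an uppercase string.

UVA

  i= 0: U-A = 20 → U
  i= 1: A-F = 21 → V
  i= 2: R-R =  0 → A
  i= 3: U-A = 20 → U
  i= 4: J-O = 21 → V
  i= 5: Y-Y =  0 → A
  i= 6: F-L = 20 → U
  i= 7: Q-V = 21 → V
  i= 8: J-J =  0 → A
  i= 9: W-C = 20 → U
  i=10: B-G = 21 → V
  i=11: X-X =  0 → A
  i=12: I-O = 20 → U
  i=13: Y-D = 21 → V
  i=14: M-M =  0 → A
  i=15: S-Y = 20 → U
  shifts repeat with period 3: UVA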